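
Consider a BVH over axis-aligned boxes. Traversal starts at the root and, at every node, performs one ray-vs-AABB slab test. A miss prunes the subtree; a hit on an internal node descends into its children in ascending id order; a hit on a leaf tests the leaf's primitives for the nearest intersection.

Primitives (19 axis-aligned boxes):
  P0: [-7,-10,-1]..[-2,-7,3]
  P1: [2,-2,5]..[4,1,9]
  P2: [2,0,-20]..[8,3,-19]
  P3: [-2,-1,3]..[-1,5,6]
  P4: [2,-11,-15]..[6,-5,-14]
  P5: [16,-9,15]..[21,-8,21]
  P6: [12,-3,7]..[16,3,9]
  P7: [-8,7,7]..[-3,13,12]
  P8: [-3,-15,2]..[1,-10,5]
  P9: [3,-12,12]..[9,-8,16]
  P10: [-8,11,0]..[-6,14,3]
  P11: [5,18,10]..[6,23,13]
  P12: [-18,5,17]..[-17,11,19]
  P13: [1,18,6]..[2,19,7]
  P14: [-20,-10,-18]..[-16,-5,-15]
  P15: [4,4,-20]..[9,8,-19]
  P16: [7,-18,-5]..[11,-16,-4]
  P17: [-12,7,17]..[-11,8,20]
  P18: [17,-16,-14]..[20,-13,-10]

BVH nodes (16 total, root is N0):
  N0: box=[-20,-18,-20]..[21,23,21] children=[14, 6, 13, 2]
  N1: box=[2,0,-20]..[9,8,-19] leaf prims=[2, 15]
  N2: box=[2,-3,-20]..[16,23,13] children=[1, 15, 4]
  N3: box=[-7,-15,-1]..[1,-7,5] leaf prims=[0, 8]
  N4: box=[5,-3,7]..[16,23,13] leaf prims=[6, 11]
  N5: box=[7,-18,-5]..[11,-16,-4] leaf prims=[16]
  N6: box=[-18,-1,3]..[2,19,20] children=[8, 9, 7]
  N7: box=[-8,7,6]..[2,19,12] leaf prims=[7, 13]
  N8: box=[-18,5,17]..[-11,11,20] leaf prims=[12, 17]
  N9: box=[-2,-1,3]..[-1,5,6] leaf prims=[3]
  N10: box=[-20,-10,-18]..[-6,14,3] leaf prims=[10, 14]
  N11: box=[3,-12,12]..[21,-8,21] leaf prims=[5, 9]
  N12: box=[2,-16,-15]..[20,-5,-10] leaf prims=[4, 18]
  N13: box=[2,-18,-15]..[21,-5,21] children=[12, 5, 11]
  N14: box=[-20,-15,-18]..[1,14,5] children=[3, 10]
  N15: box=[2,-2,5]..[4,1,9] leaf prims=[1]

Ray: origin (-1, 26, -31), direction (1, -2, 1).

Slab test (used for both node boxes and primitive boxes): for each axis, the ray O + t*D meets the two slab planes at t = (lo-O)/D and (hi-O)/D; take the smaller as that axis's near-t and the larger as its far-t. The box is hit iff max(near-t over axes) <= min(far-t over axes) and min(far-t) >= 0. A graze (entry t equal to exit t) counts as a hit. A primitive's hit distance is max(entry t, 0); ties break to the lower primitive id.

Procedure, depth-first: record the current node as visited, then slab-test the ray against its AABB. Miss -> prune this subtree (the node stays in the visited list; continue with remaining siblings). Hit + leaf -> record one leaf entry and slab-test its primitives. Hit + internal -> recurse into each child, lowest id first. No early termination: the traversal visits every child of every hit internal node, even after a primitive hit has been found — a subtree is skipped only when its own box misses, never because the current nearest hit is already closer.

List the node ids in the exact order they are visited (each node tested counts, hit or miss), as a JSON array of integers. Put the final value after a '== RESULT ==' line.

Traverse from the root:
N0 x:[-19,22] y:[3/2,22] z:[11,52] -> hit [11,22], descend [2, 6, 13, 14]
  N2 x:[3,17] y:[3/2,29/2] z:[11,44] -> hit [11,29/2], descend [1, 4, 15]
    N1 x:[3,10] y:[9,13] z:[11,12] -> miss, prune
    N4 x:[6,17] y:[3/2,29/2] z:[38,44] -> miss, prune
    N15 x:[3,5] y:[25/2,14] z:[36,40] -> miss, prune
  N6 x:[-17,3] y:[7/2,27/2] z:[34,51] -> miss, prune
  N13 x:[3,22] y:[31/2,22] z:[16,52] -> hit [16,22], descend [5, 11, 12]
    N5 x:[8,12] y:[21,22] z:[26,27] -> miss, prune
    N11 x:[4,22] y:[17,19] z:[43,52] -> miss, prune
    N12 x:[3,21] y:[31/2,21] z:[16,21] -> hit [16,21] leaf, test {P4(miss), P18@t=39/2}
  N14 x:[-19,2] y:[6,41/2] z:[13,36] -> miss, prune

Summary -> nodes [0, 2, 1, 4, 15, 6, 13, 5, 11, 12, 14]; box-tests=11; leaf-entries=1; first=P18

== RESULT ==
[0, 2, 1, 4, 15, 6, 13, 5, 11, 12, 14]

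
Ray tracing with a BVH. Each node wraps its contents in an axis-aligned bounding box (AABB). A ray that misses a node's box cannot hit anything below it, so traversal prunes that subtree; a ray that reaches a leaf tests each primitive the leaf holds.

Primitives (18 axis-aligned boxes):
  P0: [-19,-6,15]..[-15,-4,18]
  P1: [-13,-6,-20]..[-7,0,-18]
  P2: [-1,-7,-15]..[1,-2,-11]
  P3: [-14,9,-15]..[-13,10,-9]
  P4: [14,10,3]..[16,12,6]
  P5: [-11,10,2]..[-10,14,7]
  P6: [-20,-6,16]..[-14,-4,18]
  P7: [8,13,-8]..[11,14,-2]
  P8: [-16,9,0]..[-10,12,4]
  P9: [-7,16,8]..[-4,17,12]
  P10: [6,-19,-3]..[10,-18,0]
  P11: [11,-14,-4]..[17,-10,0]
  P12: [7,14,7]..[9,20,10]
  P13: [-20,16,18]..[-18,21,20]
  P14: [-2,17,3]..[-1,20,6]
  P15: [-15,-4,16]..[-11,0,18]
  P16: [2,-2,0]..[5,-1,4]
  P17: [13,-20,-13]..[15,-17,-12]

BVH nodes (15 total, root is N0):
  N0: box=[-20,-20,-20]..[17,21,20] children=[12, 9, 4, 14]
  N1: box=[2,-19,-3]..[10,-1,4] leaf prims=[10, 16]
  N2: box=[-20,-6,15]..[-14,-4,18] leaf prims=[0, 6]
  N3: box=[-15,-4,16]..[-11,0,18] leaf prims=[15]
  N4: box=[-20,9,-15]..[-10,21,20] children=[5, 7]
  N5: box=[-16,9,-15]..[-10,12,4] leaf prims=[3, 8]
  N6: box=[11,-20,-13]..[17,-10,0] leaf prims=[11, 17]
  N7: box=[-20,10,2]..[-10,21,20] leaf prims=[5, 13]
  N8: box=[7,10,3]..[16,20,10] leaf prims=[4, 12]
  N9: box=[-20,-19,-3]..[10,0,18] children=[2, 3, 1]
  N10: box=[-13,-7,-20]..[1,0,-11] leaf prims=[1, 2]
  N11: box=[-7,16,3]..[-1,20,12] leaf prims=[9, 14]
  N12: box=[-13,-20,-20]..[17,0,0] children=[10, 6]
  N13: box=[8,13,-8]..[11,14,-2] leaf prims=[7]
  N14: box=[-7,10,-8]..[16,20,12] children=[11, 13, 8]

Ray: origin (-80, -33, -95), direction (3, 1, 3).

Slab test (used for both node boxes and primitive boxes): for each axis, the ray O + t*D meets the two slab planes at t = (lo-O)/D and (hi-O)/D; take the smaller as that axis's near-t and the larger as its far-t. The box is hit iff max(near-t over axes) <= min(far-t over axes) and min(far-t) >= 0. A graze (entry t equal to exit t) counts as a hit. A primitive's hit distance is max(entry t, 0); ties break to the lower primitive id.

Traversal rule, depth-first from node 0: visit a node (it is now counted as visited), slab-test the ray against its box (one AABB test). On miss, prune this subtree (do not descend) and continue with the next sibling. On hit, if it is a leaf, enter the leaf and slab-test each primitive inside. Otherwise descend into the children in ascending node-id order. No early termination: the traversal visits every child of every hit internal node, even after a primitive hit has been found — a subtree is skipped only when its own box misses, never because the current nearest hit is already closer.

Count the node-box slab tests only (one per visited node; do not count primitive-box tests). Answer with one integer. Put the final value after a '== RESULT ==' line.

Traverse from the root:
N0 x:[20,97/3] y:[13,54] z:[25,115/3] -> hit [25,97/3], descend [4, 9, 12, 14]
  N4 x:[20,70/3] y:[42,54] z:[80/3,115/3] -> miss, prune
  N9 x:[20,30] y:[14,33] z:[92/3,113/3] -> miss, prune
  N12 x:[67/3,97/3] y:[13,33] z:[25,95/3] -> hit [25,95/3], descend [6, 10]
    N6 x:[91/3,97/3] y:[13,23] z:[82/3,95/3] -> miss, prune
    N10 x:[67/3,27] y:[26,33] z:[25,28] -> hit [26,27] leaf, test {P1(miss), P2@t=80/3}
  N14 x:[73/3,32] y:[43,53] z:[29,107/3] -> miss, prune

Summary -> nodes [0, 4, 9, 12, 6, 10, 14]; box-tests=7; leaf-entries=1; first=P2

== RESULT ==
7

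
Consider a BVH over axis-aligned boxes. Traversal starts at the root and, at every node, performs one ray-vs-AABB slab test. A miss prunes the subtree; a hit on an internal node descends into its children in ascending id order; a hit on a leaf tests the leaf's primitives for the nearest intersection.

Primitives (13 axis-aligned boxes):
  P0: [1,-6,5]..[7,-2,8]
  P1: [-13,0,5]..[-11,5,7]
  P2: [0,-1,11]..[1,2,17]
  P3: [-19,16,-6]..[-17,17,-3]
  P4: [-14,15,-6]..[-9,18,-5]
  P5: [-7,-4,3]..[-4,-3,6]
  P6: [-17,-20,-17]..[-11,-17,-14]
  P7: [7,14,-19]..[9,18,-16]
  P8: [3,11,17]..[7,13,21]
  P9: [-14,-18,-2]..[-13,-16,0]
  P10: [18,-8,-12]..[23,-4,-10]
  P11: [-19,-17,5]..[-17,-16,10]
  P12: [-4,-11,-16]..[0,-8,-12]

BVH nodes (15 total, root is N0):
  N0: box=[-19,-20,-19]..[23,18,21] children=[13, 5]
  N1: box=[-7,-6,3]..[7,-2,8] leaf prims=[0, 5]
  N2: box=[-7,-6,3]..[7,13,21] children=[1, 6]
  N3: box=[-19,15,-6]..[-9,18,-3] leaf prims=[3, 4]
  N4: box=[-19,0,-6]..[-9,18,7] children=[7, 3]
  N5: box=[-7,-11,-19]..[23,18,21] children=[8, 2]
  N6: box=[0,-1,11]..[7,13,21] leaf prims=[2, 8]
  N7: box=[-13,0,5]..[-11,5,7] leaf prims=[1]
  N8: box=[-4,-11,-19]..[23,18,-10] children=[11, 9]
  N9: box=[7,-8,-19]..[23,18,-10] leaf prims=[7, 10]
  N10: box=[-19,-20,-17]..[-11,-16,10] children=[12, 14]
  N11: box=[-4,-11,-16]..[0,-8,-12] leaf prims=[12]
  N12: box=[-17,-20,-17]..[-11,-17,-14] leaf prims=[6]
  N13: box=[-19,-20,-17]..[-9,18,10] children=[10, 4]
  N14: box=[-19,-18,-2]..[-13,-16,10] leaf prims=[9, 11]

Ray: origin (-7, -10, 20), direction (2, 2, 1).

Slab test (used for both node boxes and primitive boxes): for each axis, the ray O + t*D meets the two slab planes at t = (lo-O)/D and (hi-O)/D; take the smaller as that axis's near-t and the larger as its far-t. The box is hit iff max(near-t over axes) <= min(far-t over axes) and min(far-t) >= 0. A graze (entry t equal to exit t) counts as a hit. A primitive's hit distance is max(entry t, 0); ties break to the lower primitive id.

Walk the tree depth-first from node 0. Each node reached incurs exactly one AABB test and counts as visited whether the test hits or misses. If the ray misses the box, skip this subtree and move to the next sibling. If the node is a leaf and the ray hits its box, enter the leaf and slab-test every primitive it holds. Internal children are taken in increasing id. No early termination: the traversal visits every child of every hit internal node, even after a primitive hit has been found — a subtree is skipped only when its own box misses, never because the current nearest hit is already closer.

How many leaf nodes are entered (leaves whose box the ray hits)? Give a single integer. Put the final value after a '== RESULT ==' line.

Traverse from the root:
N0 x:[-6,15] y:[-5,14] z:[-39,1] -> hit [-5,1], descend [5, 13]
  N5 x:[0,15] y:[-1/2,14] z:[-39,1] -> hit [0,1], descend [2, 8]
    N2 x:[0,7] y:[2,23/2] z:[-17,1] -> miss, prune
    N8 x:[3/2,15] y:[-1/2,14] z:[-39,-30] -> miss, prune
  N13 x:[-6,-1] y:[-5,14] z:[-37,-10] -> miss, prune

Visited [0, 5, 2, 8, 13]. Tests: 5 box, 0 leaf. Nearest: miss.

== RESULT ==
0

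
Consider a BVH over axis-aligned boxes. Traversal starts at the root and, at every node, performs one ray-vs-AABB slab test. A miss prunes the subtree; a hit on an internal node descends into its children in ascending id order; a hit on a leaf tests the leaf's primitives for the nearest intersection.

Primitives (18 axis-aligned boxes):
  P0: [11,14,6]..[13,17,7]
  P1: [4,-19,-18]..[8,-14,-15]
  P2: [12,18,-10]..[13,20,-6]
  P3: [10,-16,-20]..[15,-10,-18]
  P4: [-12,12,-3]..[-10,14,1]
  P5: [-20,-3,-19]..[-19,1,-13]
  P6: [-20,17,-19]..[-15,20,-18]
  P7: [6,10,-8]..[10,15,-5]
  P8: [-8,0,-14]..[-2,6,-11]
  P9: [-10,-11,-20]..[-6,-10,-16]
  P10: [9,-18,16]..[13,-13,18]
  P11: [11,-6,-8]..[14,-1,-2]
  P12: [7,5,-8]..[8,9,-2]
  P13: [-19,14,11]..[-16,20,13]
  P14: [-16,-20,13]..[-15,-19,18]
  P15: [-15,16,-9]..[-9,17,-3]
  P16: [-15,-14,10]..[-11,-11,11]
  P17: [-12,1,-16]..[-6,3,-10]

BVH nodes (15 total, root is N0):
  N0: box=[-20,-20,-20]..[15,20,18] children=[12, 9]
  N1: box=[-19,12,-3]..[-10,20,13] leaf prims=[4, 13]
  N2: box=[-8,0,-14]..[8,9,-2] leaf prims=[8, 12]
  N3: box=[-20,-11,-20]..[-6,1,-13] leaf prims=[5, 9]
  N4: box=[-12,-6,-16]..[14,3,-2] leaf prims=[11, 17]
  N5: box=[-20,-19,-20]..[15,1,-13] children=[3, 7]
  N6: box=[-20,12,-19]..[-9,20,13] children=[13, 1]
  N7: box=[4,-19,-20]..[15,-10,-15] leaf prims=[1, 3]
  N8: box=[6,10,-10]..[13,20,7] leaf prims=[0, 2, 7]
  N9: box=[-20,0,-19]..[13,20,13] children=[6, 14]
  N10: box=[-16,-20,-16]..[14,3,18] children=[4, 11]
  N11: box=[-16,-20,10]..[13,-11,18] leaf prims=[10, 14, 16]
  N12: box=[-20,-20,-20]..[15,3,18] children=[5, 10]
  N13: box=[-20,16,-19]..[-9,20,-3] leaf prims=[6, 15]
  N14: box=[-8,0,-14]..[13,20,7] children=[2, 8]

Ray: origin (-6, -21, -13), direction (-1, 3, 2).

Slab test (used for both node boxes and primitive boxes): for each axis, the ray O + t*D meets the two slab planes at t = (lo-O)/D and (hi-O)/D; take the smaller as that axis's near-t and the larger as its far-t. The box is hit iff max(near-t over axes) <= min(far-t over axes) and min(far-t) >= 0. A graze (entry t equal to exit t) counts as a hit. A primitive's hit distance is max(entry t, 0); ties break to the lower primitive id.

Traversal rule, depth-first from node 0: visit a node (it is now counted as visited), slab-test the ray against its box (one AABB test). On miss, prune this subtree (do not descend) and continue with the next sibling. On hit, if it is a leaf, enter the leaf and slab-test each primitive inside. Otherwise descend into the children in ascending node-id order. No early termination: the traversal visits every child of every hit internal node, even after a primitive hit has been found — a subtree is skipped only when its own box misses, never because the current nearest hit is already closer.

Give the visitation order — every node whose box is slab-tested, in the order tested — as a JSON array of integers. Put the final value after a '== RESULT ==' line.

Traverse from the root:
N0 x:[-21,14] y:[1/3,41/3] z:[-7/2,31/2] -> hit [1/3,41/3], descend [9, 12]
  N9 x:[-19,14] y:[7,41/3] z:[-3,13] -> hit [7,13], descend [6, 14]
    N6 x:[3,14] y:[11,41/3] z:[-3,13] -> hit [11,13], descend [1, 13]
      N1 x:[4,13] y:[11,41/3] z:[5,13] -> hit [11,13] leaf, test {P4(miss), P13@t=12}
      N13 x:[3,14] y:[37/3,41/3] z:[-3,5] -> miss, prune
    N14 x:[-19,2] y:[7,41/3] z:[-1/2,10] -> miss, prune
  N12 x:[-21,14] y:[1/3,8] z:[-7/2,31/2] -> hit [1/3,8], descend [5, 10]
    N5 x:[-21,14] y:[2/3,22/3] z:[-7/2,0] -> miss, prune
    N10 x:[-20,10] y:[1/3,8] z:[-3/2,31/2] -> hit [1/3,8], descend [4, 11]
      N4 x:[-20,6] y:[5,8] z:[-3/2,11/2] -> hit [5,11/2] leaf, test {P11(miss), P17(miss)}
      N11 x:[-19,10] y:[1/3,10/3] z:[23/2,31/2] -> miss, prune

Visited [0, 9, 6, 1, 13, 14, 12, 5, 10, 4, 11]. Tests: 11 box, 2 leaf. Nearest: P13.

== RESULT ==
[0, 9, 6, 1, 13, 14, 12, 5, 10, 4, 11]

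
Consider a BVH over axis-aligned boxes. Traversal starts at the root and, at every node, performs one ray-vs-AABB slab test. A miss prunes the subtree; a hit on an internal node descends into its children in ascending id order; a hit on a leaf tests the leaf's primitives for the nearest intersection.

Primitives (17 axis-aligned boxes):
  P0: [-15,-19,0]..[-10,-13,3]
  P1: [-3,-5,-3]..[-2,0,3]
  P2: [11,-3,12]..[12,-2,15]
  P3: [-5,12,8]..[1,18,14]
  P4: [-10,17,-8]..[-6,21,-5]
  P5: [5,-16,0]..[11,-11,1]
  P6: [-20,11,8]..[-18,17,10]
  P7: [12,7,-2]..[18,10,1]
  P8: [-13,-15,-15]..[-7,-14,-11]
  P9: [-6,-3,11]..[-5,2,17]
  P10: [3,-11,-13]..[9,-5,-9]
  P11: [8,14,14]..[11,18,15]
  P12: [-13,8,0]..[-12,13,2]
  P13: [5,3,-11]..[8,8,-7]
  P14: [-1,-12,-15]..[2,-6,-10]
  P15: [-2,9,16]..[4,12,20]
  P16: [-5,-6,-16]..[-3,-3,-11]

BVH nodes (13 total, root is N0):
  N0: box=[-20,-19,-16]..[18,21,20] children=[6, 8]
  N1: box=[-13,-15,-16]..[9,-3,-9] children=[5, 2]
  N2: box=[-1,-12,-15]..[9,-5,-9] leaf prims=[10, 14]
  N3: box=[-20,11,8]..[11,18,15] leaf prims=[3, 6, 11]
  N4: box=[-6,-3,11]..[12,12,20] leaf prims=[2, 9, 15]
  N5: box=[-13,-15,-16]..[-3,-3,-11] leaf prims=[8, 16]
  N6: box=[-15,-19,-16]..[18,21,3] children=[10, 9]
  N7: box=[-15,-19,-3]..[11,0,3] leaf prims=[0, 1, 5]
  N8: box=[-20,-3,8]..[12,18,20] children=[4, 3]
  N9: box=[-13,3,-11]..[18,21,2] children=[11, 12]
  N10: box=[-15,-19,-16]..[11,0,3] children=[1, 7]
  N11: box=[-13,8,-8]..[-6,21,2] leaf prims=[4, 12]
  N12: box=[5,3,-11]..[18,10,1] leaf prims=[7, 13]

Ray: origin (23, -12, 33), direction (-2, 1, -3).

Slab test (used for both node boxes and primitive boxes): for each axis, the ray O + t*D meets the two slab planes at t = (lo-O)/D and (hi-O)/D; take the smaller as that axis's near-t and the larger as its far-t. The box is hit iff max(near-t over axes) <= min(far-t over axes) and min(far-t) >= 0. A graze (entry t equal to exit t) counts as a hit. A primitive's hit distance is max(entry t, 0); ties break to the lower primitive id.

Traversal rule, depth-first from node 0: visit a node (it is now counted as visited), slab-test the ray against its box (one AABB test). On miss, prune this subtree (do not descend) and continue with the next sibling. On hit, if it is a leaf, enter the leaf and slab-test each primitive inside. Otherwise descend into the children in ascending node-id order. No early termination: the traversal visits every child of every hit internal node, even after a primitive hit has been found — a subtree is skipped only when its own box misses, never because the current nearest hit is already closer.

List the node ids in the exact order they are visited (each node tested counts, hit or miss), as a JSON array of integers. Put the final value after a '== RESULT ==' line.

Walk:
N0 x:[5/2,43/2] y:[-7,33] z:[13/3,49/3] -> hit [13/3,49/3], descend [6, 8]
  N6 x:[5/2,19] y:[-7,33] z:[10,49/3] -> hit [10,49/3], descend [9, 10]
    N9 x:[5/2,18] y:[15,33] z:[31/3,44/3] -> miss, prune
    N10 x:[6,19] y:[-7,12] z:[10,49/3] -> hit [10,12], descend [1, 7]
      N1 x:[7,18] y:[-3,9] z:[14,49/3] -> miss, prune
      N7 x:[6,19] y:[-7,12] z:[10,12] -> hit [10,12] leaf, test {P0(miss), P1(miss), P5(miss)}
  N8 x:[11/2,43/2] y:[9,30] z:[13/3,25/3] -> miss, prune

7 AABB tests over nodes [0, 6, 9, 10, 1, 7, 8]; 1 leaf entered; closest miss.

== RESULT ==
[0, 6, 9, 10, 1, 7, 8]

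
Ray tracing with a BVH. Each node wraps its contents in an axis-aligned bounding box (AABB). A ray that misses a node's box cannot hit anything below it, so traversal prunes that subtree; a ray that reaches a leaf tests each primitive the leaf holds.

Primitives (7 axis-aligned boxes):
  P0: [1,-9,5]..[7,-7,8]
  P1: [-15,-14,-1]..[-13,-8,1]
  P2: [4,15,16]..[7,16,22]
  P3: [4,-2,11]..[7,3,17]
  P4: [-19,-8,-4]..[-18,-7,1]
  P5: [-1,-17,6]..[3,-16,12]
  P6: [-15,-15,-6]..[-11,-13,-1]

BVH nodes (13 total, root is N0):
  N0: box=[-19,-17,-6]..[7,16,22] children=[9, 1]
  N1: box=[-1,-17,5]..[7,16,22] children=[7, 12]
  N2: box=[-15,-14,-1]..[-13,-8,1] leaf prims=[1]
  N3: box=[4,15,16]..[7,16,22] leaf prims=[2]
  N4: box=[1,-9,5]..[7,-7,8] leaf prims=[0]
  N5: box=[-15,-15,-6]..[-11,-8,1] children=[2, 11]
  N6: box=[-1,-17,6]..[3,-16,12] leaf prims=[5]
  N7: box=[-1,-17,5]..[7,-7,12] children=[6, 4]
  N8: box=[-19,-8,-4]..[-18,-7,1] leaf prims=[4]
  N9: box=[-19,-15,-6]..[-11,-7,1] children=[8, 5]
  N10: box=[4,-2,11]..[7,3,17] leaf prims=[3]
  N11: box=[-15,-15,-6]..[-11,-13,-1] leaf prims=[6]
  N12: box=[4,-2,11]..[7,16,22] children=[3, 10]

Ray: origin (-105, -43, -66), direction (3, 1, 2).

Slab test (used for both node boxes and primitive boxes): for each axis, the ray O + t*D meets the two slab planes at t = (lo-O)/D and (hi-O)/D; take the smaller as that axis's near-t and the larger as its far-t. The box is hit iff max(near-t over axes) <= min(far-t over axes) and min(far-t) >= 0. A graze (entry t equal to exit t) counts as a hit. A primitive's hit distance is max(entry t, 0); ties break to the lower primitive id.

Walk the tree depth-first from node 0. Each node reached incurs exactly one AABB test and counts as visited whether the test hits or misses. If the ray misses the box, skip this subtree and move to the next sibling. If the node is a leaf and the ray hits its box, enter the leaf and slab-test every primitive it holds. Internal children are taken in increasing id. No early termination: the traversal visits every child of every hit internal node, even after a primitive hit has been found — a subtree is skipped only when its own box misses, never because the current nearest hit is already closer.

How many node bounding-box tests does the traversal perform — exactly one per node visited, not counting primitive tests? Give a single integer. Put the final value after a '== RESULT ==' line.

Traverse from the root:
N0 x:[86/3,112/3] y:[26,59] z:[30,44] -> hit [30,112/3], descend [1, 9]
  N1 x:[104/3,112/3] y:[26,59] z:[71/2,44] -> hit [71/2,112/3], descend [7, 12]
    N7 x:[104/3,112/3] y:[26,36] z:[71/2,39] -> hit [71/2,36], descend [4, 6]
      N4 x:[106/3,112/3] y:[34,36] z:[71/2,37] -> hit [71/2,36] leaf, test {P0@t=71/2}
      N6 x:[104/3,36] y:[26,27] z:[36,39] -> miss, prune
    N12 x:[109/3,112/3] y:[41,59] z:[77/2,44] -> miss, prune
  N9 x:[86/3,94/3] y:[28,36] z:[30,67/2] -> hit [30,94/3], descend [5, 8]
    N5 x:[30,94/3] y:[28,35] z:[30,67/2] -> hit [30,94/3], descend [2, 11]
      N2 x:[30,92/3] y:[29,35] z:[65/2,67/2] -> miss, prune
      N11 x:[30,94/3] y:[28,30] z:[30,65/2] -> hit [30,30] leaf, test {P6@t=30}
    N8 x:[86/3,29] y:[35,36] z:[31,67/2] -> miss, prune

order=[0, 1, 7, 4, 6, 12, 9, 5, 2, 11, 8]  |boxes|=11  |leaves|=2  hit=P6

== RESULT ==
11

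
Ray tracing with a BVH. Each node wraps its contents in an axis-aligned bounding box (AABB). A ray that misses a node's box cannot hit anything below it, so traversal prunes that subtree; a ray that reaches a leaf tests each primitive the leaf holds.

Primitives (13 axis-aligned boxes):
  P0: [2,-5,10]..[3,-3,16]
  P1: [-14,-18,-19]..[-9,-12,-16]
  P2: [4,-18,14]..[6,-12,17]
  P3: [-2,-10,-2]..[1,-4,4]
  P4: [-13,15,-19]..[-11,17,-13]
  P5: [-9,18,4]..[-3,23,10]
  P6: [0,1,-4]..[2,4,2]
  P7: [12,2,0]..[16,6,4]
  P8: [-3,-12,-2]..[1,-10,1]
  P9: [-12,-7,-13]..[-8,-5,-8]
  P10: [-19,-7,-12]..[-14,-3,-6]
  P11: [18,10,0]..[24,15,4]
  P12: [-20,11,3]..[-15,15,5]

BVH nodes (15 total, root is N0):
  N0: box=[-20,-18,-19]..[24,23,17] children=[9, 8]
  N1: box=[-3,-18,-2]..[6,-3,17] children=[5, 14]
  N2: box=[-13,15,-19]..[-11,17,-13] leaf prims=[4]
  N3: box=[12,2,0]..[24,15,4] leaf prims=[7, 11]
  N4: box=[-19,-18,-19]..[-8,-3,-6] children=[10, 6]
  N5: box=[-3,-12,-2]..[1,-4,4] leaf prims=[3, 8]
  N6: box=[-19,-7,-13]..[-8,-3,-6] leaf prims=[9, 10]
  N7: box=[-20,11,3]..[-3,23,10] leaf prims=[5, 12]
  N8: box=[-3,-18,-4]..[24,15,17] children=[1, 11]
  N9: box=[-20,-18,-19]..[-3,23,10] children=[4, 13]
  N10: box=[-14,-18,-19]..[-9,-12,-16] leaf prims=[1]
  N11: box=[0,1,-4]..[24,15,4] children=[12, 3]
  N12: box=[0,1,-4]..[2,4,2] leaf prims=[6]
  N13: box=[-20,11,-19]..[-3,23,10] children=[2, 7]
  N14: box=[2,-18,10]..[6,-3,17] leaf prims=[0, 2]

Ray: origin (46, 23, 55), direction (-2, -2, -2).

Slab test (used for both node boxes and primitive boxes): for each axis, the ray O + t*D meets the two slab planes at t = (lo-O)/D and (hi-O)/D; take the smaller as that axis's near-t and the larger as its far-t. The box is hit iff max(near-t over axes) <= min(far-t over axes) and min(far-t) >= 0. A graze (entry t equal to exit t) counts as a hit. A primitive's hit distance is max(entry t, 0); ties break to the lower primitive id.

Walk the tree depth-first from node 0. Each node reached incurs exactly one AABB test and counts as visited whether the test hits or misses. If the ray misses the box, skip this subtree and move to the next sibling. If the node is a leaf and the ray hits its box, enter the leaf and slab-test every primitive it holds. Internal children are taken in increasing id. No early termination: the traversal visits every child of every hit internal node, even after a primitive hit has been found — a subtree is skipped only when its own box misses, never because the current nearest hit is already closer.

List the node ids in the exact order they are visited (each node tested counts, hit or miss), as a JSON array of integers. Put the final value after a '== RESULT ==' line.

Trace the traversal:
N0 x:[11,33] y:[0,41/2] z:[19,37] -> hit [19,41/2], descend [8, 9]
  N8 x:[11,49/2] y:[4,41/2] z:[19,59/2] -> hit [19,41/2], descend [1, 11]
    N1 x:[20,49/2] y:[13,41/2] z:[19,57/2] -> hit [20,41/2], descend [5, 14]
      N5 x:[45/2,49/2] y:[27/2,35/2] z:[51/2,57/2] -> miss, prune
      N14 x:[20,22] y:[13,41/2] z:[19,45/2] -> hit [20,41/2] leaf, test {P0(miss), P2@t=20}
    N11 x:[11,23] y:[4,11] z:[51/2,59/2] -> miss, prune
  N9 x:[49/2,33] y:[0,41/2] z:[45/2,37] -> miss, prune

order=[0, 8, 1, 5, 14, 11, 9]  |boxes|=7  |leaves|=1  hit=P2

== RESULT ==
[0, 8, 1, 5, 14, 11, 9]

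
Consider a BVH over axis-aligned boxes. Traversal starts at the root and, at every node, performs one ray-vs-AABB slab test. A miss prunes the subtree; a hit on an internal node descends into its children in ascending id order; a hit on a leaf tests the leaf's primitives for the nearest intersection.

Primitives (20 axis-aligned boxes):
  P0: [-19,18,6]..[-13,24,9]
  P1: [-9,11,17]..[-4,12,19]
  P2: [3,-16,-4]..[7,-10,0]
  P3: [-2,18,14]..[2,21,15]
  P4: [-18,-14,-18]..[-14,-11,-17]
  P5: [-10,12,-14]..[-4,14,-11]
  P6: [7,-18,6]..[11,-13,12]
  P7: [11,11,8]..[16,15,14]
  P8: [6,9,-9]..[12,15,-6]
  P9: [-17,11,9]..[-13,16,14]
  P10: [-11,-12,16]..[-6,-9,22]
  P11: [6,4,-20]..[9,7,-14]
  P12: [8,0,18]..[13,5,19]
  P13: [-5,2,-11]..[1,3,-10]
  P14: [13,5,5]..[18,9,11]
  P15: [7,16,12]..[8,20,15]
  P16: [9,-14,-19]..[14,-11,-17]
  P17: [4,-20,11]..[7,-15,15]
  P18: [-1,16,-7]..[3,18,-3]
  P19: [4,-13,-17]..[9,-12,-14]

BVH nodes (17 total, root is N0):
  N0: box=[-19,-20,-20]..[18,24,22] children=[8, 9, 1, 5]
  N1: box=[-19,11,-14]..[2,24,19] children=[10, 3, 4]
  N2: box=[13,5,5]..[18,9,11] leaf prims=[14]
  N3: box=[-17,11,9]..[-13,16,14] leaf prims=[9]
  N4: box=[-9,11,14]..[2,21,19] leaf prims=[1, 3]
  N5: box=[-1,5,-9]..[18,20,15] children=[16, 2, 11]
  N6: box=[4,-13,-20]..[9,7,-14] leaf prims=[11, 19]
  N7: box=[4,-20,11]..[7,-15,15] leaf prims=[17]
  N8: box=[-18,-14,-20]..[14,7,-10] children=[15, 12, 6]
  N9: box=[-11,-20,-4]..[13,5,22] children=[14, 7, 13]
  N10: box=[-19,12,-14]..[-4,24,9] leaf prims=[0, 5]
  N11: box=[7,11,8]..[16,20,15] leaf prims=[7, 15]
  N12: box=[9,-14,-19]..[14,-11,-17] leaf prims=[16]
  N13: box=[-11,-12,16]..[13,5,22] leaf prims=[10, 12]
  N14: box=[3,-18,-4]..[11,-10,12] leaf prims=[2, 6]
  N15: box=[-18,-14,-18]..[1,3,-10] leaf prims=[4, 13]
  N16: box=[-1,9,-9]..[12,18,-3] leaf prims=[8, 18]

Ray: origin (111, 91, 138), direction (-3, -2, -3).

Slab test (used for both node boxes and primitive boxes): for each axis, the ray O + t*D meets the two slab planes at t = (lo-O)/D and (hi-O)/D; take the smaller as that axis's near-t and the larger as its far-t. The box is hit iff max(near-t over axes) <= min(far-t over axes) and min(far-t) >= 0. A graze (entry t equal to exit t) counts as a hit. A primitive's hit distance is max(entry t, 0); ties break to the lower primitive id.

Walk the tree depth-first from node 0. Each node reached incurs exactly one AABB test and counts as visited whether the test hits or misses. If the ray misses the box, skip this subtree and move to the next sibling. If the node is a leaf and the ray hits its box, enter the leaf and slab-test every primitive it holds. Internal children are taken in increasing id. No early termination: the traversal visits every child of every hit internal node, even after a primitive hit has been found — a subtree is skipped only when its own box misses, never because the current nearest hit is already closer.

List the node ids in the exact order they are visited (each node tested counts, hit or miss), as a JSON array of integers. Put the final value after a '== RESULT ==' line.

Trace the traversal:
N0 x:[31,130/3] y:[67/2,111/2] z:[116/3,158/3] -> hit [116/3,130/3], descend [1, 5, 8, 9]
  N1 x:[109/3,130/3] y:[67/2,40] z:[119/3,152/3] -> hit [119/3,40], descend [3, 4, 10]
    N3 x:[124/3,128/3] y:[75/2,40] z:[124/3,43] -> miss, prune
    N4 x:[109/3,40] y:[35,40] z:[119/3,124/3] -> hit [119/3,40] leaf, test {P1@t=119/3, P3(miss)}
    N10 x:[115/3,130/3] y:[67/2,79/2] z:[43,152/3] -> miss, prune
  N5 x:[31,112/3] y:[71/2,43] z:[41,49] -> miss, prune
  N8 x:[97/3,43] y:[42,105/2] z:[148/3,158/3] -> miss, prune
  N9 x:[98/3,122/3] y:[43,111/2] z:[116/3,142/3] -> miss, prune

order=[0, 1, 3, 4, 10, 5, 8, 9]  |boxes|=8  |leaves|=1  hit=P1

== RESULT ==
[0, 1, 3, 4, 10, 5, 8, 9]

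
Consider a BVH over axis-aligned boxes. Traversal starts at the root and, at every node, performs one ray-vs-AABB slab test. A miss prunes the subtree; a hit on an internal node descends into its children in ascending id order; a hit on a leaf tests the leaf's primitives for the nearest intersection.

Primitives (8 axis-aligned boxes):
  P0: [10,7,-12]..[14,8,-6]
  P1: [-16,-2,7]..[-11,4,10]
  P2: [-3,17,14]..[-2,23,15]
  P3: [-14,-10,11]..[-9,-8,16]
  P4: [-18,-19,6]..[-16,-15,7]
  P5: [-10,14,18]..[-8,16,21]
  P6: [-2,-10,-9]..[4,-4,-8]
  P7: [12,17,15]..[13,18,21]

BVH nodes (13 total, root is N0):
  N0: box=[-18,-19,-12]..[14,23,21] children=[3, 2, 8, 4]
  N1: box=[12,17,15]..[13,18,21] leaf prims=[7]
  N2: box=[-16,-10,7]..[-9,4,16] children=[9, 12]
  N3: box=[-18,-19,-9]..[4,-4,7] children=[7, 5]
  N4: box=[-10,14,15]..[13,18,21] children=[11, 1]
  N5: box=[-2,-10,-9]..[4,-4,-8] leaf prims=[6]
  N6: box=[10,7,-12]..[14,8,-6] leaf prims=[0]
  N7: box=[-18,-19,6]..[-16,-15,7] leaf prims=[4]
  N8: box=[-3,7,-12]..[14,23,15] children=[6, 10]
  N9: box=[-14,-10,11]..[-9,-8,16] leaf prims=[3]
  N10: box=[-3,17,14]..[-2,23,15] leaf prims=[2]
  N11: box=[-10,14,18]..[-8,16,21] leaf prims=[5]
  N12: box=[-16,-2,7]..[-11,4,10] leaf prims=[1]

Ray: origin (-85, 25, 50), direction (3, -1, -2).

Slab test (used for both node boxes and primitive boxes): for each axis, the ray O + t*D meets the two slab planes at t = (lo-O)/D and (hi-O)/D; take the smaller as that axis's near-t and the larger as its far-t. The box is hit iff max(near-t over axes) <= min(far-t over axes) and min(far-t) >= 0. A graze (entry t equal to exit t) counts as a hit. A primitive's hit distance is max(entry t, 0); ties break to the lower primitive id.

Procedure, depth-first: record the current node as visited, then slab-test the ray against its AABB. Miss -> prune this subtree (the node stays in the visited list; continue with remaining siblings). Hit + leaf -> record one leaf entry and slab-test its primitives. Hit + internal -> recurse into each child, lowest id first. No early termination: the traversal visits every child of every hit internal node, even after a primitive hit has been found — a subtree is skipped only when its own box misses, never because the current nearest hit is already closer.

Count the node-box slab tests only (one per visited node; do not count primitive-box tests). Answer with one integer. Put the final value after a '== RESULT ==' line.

Traverse from the root:
N0 x:[67/3,33] y:[2,44] z:[29/2,31] -> hit [67/3,31], descend [2, 3, 4, 8]
  N2 x:[23,76/3] y:[21,35] z:[17,43/2] -> miss, prune
  N3 x:[67/3,89/3] y:[29,44] z:[43/2,59/2] -> hit [29,59/2], descend [5, 7]
    N5 x:[83/3,89/3] y:[29,35] z:[29,59/2] -> hit [29,59/2] leaf, test {P6@t=29}
    N7 x:[67/3,23] y:[40,44] z:[43/2,22] -> miss, prune
  N4 x:[25,98/3] y:[7,11] z:[29/2,35/2] -> miss, prune
  N8 x:[82/3,33] y:[2,18] z:[35/2,31] -> miss, prune

Visited [0, 2, 3, 5, 7, 4, 8]. Tests: 7 box, 1 leaf. Nearest: P6.

== RESULT ==
7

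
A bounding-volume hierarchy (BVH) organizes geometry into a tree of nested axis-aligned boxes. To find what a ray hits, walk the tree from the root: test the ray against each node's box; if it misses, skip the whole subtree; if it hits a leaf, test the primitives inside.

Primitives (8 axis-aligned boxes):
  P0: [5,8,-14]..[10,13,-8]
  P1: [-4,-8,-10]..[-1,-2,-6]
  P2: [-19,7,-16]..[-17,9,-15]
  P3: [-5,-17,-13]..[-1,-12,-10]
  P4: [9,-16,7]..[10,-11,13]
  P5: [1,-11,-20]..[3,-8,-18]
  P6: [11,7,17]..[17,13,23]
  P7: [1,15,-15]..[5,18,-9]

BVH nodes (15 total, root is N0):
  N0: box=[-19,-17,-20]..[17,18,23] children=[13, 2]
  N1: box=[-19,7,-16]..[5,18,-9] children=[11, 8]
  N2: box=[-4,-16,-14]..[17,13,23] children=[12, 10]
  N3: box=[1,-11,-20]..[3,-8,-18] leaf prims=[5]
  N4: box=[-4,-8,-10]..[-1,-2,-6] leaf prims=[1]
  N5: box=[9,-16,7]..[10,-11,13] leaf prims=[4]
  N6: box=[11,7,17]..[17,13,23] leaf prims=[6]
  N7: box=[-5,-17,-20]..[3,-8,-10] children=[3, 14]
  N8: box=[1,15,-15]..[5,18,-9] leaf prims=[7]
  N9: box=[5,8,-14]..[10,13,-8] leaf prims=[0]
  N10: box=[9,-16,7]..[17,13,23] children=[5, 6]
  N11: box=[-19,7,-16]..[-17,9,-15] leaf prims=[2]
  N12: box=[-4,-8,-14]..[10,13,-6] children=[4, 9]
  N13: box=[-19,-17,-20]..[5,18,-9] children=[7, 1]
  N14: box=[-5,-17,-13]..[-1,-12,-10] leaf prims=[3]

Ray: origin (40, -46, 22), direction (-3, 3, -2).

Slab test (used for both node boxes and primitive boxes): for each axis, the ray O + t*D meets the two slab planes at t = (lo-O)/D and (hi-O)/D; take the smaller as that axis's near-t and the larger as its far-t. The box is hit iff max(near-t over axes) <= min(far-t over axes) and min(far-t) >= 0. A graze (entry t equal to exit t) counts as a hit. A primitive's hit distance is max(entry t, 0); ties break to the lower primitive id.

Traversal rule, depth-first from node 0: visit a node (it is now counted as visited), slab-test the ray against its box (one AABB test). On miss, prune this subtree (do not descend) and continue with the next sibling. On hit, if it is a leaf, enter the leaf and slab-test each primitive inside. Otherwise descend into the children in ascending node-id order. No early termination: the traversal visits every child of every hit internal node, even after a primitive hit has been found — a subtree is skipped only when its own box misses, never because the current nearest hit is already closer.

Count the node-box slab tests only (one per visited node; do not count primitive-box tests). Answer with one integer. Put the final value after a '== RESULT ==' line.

Traverse from the root:
N0 x:[23/3,59/3] y:[29/3,64/3] z:[-1/2,21] -> hit [29/3,59/3], descend [2, 13]
  N2 x:[23/3,44/3] y:[10,59/3] z:[-1/2,18] -> hit [10,44/3], descend [10, 12]
    N10 x:[23/3,31/3] y:[10,59/3] z:[-1/2,15/2] -> miss, prune
    N12 x:[10,44/3] y:[38/3,59/3] z:[14,18] -> hit [14,44/3], descend [4, 9]
      N4 x:[41/3,44/3] y:[38/3,44/3] z:[14,16] -> hit [14,44/3] leaf, test {P1@t=14}
      N9 x:[10,35/3] y:[18,59/3] z:[15,18] -> miss, prune
  N13 x:[35/3,59/3] y:[29/3,64/3] z:[31/2,21] -> hit [31/2,59/3], descend [1, 7]
    N1 x:[35/3,59/3] y:[53/3,64/3] z:[31/2,19] -> hit [53/3,19], descend [8, 11]
      N8 x:[35/3,13] y:[61/3,64/3] z:[31/2,37/2] -> miss, prune
      N11 x:[19,59/3] y:[53/3,55/3] z:[37/2,19] -> miss, prune
    N7 x:[37/3,15] y:[29/3,38/3] z:[16,21] -> miss, prune

Visited [0, 2, 10, 12, 4, 9, 13, 1, 8, 11, 7]. Tests: 11 box, 1 leaf. Nearest: P1.

== RESULT ==
11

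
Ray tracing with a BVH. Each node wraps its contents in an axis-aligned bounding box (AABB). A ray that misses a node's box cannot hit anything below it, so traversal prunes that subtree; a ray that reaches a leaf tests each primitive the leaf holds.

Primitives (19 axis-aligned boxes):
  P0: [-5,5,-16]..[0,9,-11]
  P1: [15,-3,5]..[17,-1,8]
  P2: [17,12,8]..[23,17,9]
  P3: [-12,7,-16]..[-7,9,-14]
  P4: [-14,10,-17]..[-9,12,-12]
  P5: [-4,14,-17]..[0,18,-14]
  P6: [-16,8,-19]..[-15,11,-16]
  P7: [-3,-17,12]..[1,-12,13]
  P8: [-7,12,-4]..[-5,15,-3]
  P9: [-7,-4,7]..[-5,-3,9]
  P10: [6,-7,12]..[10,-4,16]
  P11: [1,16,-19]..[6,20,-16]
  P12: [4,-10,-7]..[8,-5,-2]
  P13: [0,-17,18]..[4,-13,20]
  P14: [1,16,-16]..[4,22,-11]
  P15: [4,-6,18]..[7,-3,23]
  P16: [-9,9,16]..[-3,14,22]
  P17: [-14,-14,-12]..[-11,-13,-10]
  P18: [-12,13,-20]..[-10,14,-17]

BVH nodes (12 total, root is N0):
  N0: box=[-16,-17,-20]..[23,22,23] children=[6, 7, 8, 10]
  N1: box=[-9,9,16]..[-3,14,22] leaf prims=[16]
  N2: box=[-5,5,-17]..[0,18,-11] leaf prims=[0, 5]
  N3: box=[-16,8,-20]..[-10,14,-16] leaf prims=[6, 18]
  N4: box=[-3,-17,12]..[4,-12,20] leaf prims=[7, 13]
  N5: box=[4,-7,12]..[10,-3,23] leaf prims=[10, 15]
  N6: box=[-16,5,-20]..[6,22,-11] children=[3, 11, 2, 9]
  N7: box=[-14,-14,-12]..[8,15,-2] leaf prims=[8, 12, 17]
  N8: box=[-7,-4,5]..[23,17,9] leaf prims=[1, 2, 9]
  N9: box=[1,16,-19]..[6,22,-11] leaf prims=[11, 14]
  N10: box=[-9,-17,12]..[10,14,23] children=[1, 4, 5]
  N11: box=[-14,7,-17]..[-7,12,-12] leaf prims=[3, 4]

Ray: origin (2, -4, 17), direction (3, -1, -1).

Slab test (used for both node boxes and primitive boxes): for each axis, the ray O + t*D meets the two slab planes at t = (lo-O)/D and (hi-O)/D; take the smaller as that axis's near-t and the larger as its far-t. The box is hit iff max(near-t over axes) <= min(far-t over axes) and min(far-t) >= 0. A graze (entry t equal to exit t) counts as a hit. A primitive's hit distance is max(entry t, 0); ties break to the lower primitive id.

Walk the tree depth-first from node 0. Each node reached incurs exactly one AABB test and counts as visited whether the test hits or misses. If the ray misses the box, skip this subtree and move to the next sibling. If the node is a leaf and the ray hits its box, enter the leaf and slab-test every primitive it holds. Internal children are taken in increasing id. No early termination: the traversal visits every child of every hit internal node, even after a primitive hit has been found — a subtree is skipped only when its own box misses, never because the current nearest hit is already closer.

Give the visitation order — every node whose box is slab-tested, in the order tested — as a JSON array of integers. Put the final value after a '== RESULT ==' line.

Trace the traversal:
N0 x:[-6,7] y:[-26,13] z:[-6,37] -> hit [-6,7], descend [6, 7, 8, 10]
  N6 x:[-6,4/3] y:[-26,-9] z:[28,37] -> miss, prune
  N7 x:[-16/3,2] y:[-19,10] z:[19,29] -> miss, prune
  N8 x:[-3,7] y:[-21,0] z:[8,12] -> miss, prune
  N10 x:[-11/3,8/3] y:[-18,13] z:[-6,5] -> hit [-11/3,8/3], descend [1, 4, 5]
    N1 x:[-11/3,-5/3] y:[-18,-13] z:[-5,1] -> miss, prune
    N4 x:[-5/3,2/3] y:[8,13] z:[-3,5] -> miss, prune
    N5 x:[2/3,8/3] y:[-1,3] z:[-6,5] -> hit [2/3,8/3] leaf, test {P10@t=4/3, P15(miss)}

Visited [0, 6, 7, 8, 10, 1, 4, 5]. Tests: 8 box, 1 leaf. Nearest: P10.

== RESULT ==
[0, 6, 7, 8, 10, 1, 4, 5]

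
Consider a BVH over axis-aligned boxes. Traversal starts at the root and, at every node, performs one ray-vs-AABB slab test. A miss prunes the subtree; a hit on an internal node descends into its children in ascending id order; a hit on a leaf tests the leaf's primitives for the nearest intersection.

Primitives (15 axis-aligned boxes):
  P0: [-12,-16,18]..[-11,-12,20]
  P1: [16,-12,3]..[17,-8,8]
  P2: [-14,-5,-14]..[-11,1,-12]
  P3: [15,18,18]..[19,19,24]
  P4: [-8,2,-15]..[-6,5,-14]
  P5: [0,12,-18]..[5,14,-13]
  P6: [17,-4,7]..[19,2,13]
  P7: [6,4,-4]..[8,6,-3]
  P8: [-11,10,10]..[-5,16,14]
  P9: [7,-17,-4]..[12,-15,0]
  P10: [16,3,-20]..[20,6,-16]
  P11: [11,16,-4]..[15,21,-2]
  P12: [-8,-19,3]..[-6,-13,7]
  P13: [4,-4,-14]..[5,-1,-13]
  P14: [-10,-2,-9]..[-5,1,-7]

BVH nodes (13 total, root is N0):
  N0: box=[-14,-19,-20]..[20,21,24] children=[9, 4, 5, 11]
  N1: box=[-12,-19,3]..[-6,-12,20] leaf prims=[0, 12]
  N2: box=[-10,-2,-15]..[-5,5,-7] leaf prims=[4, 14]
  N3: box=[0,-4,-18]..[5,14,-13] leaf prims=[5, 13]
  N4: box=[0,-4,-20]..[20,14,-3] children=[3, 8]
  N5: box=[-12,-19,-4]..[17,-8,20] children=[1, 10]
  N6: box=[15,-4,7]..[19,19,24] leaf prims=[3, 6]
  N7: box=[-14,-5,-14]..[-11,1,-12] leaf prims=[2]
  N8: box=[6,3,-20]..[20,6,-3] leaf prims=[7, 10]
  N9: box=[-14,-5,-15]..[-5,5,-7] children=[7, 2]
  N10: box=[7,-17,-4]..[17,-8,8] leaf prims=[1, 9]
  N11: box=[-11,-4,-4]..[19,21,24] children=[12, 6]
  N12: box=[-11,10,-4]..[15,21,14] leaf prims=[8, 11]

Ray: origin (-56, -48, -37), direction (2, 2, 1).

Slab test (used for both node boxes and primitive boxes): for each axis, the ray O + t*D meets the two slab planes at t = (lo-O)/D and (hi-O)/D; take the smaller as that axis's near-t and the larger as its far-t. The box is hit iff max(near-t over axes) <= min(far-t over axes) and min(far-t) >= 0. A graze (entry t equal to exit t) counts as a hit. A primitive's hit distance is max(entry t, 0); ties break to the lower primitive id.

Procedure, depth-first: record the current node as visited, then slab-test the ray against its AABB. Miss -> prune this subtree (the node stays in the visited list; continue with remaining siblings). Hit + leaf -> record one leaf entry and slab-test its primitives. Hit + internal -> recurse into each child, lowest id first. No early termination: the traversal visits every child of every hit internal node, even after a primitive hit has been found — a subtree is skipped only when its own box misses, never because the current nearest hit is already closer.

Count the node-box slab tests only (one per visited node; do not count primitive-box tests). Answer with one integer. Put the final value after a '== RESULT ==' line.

Trace the traversal:
N0 x:[21,38] y:[29/2,69/2] z:[17,61] -> hit [21,69/2], descend [4, 5, 9, 11]
  N4 x:[28,38] y:[22,31] z:[17,34] -> hit [28,31], descend [3, 8]
    N3 x:[28,61/2] y:[22,31] z:[19,24] -> miss, prune
    N8 x:[31,38] y:[51/2,27] z:[17,34] -> miss, prune
  N5 x:[22,73/2] y:[29/2,20] z:[33,57] -> miss, prune
  N9 x:[21,51/2] y:[43/2,53/2] z:[22,30] -> hit [22,51/2], descend [2, 7]
    N2 x:[23,51/2] y:[23,53/2] z:[22,30] -> hit [23,51/2] leaf, test {P4(miss), P14(miss)}
    N7 x:[21,45/2] y:[43/2,49/2] z:[23,25] -> miss, prune
  N11 x:[45/2,75/2] y:[22,69/2] z:[33,61] -> hit [33,69/2], descend [6, 12]
    N6 x:[71/2,75/2] y:[22,67/2] z:[44,61] -> miss, prune
    N12 x:[45/2,71/2] y:[29,69/2] z:[33,51] -> hit [33,69/2] leaf, test {P8(miss), P11@t=67/2}

order=[0, 4, 3, 8, 5, 9, 2, 7, 11, 6, 12]  |boxes|=11  |leaves|=2  hit=P11

== RESULT ==
11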